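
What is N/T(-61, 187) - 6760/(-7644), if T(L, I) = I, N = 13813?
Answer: 2054821/27489 ≈ 74.751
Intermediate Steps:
N/T(-61, 187) - 6760/(-7644) = 13813/187 - 6760/(-7644) = 13813*(1/187) - 6760*(-1/7644) = 13813/187 + 130/147 = 2054821/27489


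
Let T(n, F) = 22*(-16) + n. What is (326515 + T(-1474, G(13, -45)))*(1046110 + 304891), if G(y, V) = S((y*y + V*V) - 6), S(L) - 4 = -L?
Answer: 438655163689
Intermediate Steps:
S(L) = 4 - L
G(y, V) = 10 - V² - y² (G(y, V) = 4 - ((y*y + V*V) - 6) = 4 - ((y² + V²) - 6) = 4 - ((V² + y²) - 6) = 4 - (-6 + V² + y²) = 4 + (6 - V² - y²) = 10 - V² - y²)
T(n, F) = -352 + n
(326515 + T(-1474, G(13, -45)))*(1046110 + 304891) = (326515 + (-352 - 1474))*(1046110 + 304891) = (326515 - 1826)*1351001 = 324689*1351001 = 438655163689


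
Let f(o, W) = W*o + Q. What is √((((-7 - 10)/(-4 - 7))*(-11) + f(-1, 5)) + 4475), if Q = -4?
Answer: √4449 ≈ 66.701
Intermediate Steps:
f(o, W) = -4 + W*o (f(o, W) = W*o - 4 = -4 + W*o)
√((((-7 - 10)/(-4 - 7))*(-11) + f(-1, 5)) + 4475) = √((((-7 - 10)/(-4 - 7))*(-11) + (-4 + 5*(-1))) + 4475) = √((-17/(-11)*(-11) + (-4 - 5)) + 4475) = √((-17*(-1/11)*(-11) - 9) + 4475) = √(((17/11)*(-11) - 9) + 4475) = √((-17 - 9) + 4475) = √(-26 + 4475) = √4449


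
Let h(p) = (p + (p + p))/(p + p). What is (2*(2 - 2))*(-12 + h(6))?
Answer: 0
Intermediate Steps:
h(p) = 3/2 (h(p) = (p + 2*p)/((2*p)) = (3*p)*(1/(2*p)) = 3/2)
(2*(2 - 2))*(-12 + h(6)) = (2*(2 - 2))*(-12 + 3/2) = (2*0)*(-21/2) = 0*(-21/2) = 0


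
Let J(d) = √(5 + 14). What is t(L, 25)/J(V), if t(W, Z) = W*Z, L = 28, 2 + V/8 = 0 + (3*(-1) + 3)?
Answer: 700*√19/19 ≈ 160.59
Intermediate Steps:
V = -16 (V = -16 + 8*(0 + (3*(-1) + 3)) = -16 + 8*(0 + (-3 + 3)) = -16 + 8*(0 + 0) = -16 + 8*0 = -16 + 0 = -16)
J(d) = √19
t(L, 25)/J(V) = (28*25)/(√19) = 700*(√19/19) = 700*√19/19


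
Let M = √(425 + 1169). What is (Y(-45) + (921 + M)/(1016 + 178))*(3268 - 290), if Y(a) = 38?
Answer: 22976759/199 + 1489*√1594/597 ≈ 1.1556e+5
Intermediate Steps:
M = √1594 ≈ 39.925
(Y(-45) + (921 + M)/(1016 + 178))*(3268 - 290) = (38 + (921 + √1594)/(1016 + 178))*(3268 - 290) = (38 + (921 + √1594)/1194)*2978 = (38 + (921 + √1594)*(1/1194))*2978 = (38 + (307/398 + √1594/1194))*2978 = (15431/398 + √1594/1194)*2978 = 22976759/199 + 1489*√1594/597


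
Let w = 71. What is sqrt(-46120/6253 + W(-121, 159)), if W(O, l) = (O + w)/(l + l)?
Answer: 7*I*sqrt(899187135)/76479 ≈ 2.7446*I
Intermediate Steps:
W(O, l) = (71 + O)/(2*l) (W(O, l) = (O + 71)/(l + l) = (71 + O)/((2*l)) = (71 + O)*(1/(2*l)) = (71 + O)/(2*l))
sqrt(-46120/6253 + W(-121, 159)) = sqrt(-46120/6253 + (1/2)*(71 - 121)/159) = sqrt(-46120*1/6253 + (1/2)*(1/159)*(-50)) = sqrt(-46120/6253 - 25/159) = sqrt(-7489405/994227) = 7*I*sqrt(899187135)/76479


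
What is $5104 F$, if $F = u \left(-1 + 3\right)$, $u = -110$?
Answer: $-1122880$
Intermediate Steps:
$F = -220$ ($F = - 110 \left(-1 + 3\right) = \left(-110\right) 2 = -220$)
$5104 F = 5104 \left(-220\right) = -1122880$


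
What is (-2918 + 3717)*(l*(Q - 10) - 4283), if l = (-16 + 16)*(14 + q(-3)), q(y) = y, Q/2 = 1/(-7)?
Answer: -3422117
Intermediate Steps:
Q = -2/7 (Q = 2/(-7) = 2*(-1/7) = -2/7 ≈ -0.28571)
l = 0 (l = (-16 + 16)*(14 - 3) = 0*11 = 0)
(-2918 + 3717)*(l*(Q - 10) - 4283) = (-2918 + 3717)*(0*(-2/7 - 10) - 4283) = 799*(0*(-72/7) - 4283) = 799*(0 - 4283) = 799*(-4283) = -3422117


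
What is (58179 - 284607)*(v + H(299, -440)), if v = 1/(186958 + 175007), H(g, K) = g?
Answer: -8168581507136/120655 ≈ -6.7702e+7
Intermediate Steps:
v = 1/361965 ≈ 2.7627e-6
(58179 - 284607)*(v + H(299, -440)) = (58179 - 284607)*(1/361965 + 299) = -226428*108227536/361965 = -8168581507136/120655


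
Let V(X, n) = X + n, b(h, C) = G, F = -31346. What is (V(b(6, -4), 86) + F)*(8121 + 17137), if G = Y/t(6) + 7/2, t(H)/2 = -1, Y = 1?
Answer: -789489306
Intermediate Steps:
t(H) = -2 (t(H) = 2*(-1) = -2)
G = 3 (G = 1/(-2) + 7/2 = 1*(-½) + 7*(½) = -½ + 7/2 = 3)
b(h, C) = 3
(V(b(6, -4), 86) + F)*(8121 + 17137) = ((3 + 86) - 31346)*(8121 + 17137) = (89 - 31346)*25258 = -31257*25258 = -789489306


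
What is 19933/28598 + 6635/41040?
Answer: 100779805/117366192 ≈ 0.85868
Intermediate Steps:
19933/28598 + 6635/41040 = 19933*(1/28598) + 6635*(1/41040) = 19933/28598 + 1327/8208 = 100779805/117366192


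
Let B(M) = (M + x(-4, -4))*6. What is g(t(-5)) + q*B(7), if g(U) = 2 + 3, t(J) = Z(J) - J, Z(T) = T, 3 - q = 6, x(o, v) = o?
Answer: -49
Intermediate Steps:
q = -3 (q = 3 - 1*6 = 3 - 6 = -3)
t(J) = 0 (t(J) = J - J = 0)
B(M) = -24 + 6*M (B(M) = (M - 4)*6 = (-4 + M)*6 = -24 + 6*M)
g(U) = 5
g(t(-5)) + q*B(7) = 5 - 3*(-24 + 6*7) = 5 - 3*(-24 + 42) = 5 - 3*18 = 5 - 54 = -49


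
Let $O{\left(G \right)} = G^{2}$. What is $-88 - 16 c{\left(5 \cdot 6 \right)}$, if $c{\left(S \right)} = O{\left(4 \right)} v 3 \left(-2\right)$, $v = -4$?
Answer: $-6232$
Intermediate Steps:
$c{\left(S \right)} = 384$ ($c{\left(S \right)} = 4^{2} \left(-4\right) 3 \left(-2\right) = 16 \left(-4\right) \left(-6\right) = \left(-64\right) \left(-6\right) = 384$)
$-88 - 16 c{\left(5 \cdot 6 \right)} = -88 - 6144 = -6232$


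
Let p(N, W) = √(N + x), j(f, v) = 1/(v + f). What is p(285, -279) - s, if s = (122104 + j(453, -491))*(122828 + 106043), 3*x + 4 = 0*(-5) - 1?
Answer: -1061950225321/38 + 5*√102/3 ≈ -2.7946e+10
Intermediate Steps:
j(f, v) = 1/(f + v)
x = -5/3 (x = -4/3 + (0*(-5) - 1)/3 = -4/3 + (0 - 1)/3 = -4/3 + (⅓)*(-1) = -4/3 - ⅓ = -5/3 ≈ -1.6667)
p(N, W) = √(-5/3 + N) (p(N, W) = √(N - 5/3) = √(-5/3 + N))
s = 1061950225321/38 (s = (122104 + 1/(453 - 491))*(122828 + 106043) = (122104 + 1/(-38))*228871 = (122104 - 1/38)*228871 = (4639951/38)*228871 = 1061950225321/38 ≈ 2.7946e+10)
p(285, -279) - s = √(-15 + 9*285)/3 - 1*1061950225321/38 = √(-15 + 2565)/3 - 1061950225321/38 = √2550/3 - 1061950225321/38 = (5*√102)/3 - 1061950225321/38 = 5*√102/3 - 1061950225321/38 = -1061950225321/38 + 5*√102/3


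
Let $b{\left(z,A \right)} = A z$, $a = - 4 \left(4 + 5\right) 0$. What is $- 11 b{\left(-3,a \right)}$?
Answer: $0$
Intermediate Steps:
$a = 0$ ($a = \left(-4\right) 9 \cdot 0 = \left(-36\right) 0 = 0$)
$- 11 b{\left(-3,a \right)} = - 11 \cdot 0 \left(-3\right) = \left(-11\right) 0 = 0$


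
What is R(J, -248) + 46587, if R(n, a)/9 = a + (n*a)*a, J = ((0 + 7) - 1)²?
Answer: 19971651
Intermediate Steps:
J = 36 (J = (7 - 1)² = 6² = 36)
R(n, a) = 9*a + 9*n*a² (R(n, a) = 9*(a + (n*a)*a) = 9*(a + (a*n)*a) = 9*(a + n*a²) = 9*a + 9*n*a²)
R(J, -248) + 46587 = 9*(-248)*(1 - 248*36) + 46587 = 9*(-248)*(1 - 8928) + 46587 = 9*(-248)*(-8927) + 46587 = 19925064 + 46587 = 19971651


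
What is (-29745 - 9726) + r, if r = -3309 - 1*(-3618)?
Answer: -39162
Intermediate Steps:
r = 309 (r = -3309 + 3618 = 309)
(-29745 - 9726) + r = (-29745 - 9726) + 309 = -39471 + 309 = -39162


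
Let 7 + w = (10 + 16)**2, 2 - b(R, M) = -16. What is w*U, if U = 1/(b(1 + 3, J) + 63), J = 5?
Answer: 223/27 ≈ 8.2593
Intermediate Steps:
b(R, M) = 18 (b(R, M) = 2 - 1*(-16) = 2 + 16 = 18)
w = 669 (w = -7 + (10 + 16)**2 = -7 + 26**2 = -7 + 676 = 669)
U = 1/81 (U = 1/(18 + 63) = 1/81 ≈ 0.012346)
w*U = 669*(1/81) = 223/27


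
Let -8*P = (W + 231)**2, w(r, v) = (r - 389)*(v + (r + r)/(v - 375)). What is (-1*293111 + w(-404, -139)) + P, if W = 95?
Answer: -101471353/514 ≈ -1.9742e+5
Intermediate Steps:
w(r, v) = (-389 + r)*(v + 2*r/(-375 + v)) (w(r, v) = (-389 + r)*(v + (2*r)/(-375 + v)) = (-389 + r)*(v + 2*r/(-375 + v)))
P = -26569/2 (P = -(95 + 231)**2/8 = -1/8*326**2 = -1/8*106276 = -26569/2 ≈ -13285.)
(-1*293111 + w(-404, -139)) + P = (-1*293111 + (-778*(-404) - 389*(-139)**2 + 2*(-404)**2 + 145875*(-139) - 404*(-139)**2 - 375*(-404)*(-139))/(-375 - 139)) - 26569/2 = (-293111 + (314312 - 389*19321 + 2*163216 - 20276625 - 404*19321 - 21058500)/(-514)) - 26569/2 = (-293111 - (314312 - 7515869 + 326432 - 20276625 - 7805684 - 21058500)/514) - 26569/2 = (-293111 - 1/514*(-56015934)) - 26569/2 = (-293111 + 28007967/257) - 26569/2 = -47321560/257 - 26569/2 = -101471353/514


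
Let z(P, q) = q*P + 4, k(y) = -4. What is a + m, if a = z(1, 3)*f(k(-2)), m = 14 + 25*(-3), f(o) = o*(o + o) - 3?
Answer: 142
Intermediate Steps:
z(P, q) = 4 + P*q (z(P, q) = P*q + 4 = 4 + P*q)
f(o) = -3 + 2*o**2 (f(o) = o*(2*o) - 3 = 2*o**2 - 3 = -3 + 2*o**2)
m = -61 (m = 14 - 75 = -61)
a = 203 (a = (4 + 1*3)*(-3 + 2*(-4)**2) = (4 + 3)*(-3 + 2*16) = 7*(-3 + 32) = 7*29 = 203)
a + m = 203 - 61 = 142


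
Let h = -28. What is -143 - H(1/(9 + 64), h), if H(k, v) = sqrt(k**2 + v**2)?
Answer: -143 - sqrt(4177937)/73 ≈ -171.00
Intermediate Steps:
-143 - H(1/(9 + 64), h) = -143 - sqrt((1/(9 + 64))**2 + (-28)**2) = -143 - sqrt((1/73)**2 + 784) = -143 - sqrt(1/5329 + 784) = -143 - sqrt(4177937/5329) = -143 - sqrt(4177937)/73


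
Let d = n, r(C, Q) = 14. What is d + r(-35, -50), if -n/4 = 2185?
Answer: -8726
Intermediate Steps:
n = -8740 (n = -4*2185 = -8740)
d = -8740
d + r(-35, -50) = -8740 + 14 = -8726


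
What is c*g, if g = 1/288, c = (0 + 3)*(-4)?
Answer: -1/24 ≈ -0.041667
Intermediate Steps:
c = -12 (c = 3*(-4) = -12)
g = 1/288 ≈ 0.0034722
c*g = -12*1/288 = -1/24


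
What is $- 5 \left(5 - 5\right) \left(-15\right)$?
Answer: $0$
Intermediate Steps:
$- 5 \left(5 - 5\right) \left(-15\right) = \left(-5\right) 0 \left(-15\right) = 0 \left(-15\right) = 0$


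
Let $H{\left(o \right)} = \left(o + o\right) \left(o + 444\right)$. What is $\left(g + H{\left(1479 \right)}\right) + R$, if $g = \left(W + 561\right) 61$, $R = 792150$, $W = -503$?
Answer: $6483922$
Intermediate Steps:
$H{\left(o \right)} = 2 o \left(444 + o\right)$
$g = 3538$ ($g = \left(-503 + 561\right) 61 = 58 \cdot 61 = 3538$)
$\left(g + H{\left(1479 \right)}\right) + R = \left(3538 + 2 \cdot 1479 \left(444 + 1479\right)\right) + 792150 = \left(3538 + 2 \cdot 1479 \cdot 1923\right) + 792150 = \left(3538 + 5688234\right) + 792150 = 5691772 + 792150 = 6483922$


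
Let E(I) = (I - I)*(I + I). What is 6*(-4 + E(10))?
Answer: -24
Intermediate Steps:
E(I) = 0 (E(I) = 0*(2*I) = 0)
6*(-4 + E(10)) = 6*(-4 + 0) = 6*(-4) = -24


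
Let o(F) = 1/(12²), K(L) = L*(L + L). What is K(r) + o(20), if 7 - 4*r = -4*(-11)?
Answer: 24643/144 ≈ 171.13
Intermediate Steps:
r = -37/4 (r = 7/4 - (-1)*(-11) = 7/4 - ¼*44 = 7/4 - 11 = -37/4 ≈ -9.2500)
K(L) = 2*L² (K(L) = L*(2*L) = 2*L²)
o(F) = 1/144
K(r) + o(20) = 2*(-37/4)² + 1/144 = 2*(1369/16) + 1/144 = 1369/8 + 1/144 = 24643/144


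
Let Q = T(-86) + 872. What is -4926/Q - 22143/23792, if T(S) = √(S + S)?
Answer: 3*(-7381*√43 + 22751348*I)/(23792*(√43 - 436*I)) ≈ -6.5785 + 0.084943*I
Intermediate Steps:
T(S) = √2*√S (T(S) = √(2*S) = √2*√S)
Q = 872 + 2*I*√43 (Q = √2*√(-86) + 872 = √2*(I*√86) + 872 = 2*I*√43 + 872 = 872 + 2*I*√43 ≈ 872.0 + 13.115*I)
-4926/Q - 22143/23792 = -4926/(872 + 2*I*√43) - 22143/23792 = -22143/23792 - 4926/(872 + 2*I*√43)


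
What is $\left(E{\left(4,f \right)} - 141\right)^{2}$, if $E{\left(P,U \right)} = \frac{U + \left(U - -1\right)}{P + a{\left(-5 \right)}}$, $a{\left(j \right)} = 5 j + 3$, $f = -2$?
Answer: $\frac{714025}{36} \approx 19834.0$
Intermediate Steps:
$a{\left(j \right)} = 3 + 5 j$
$E{\left(P,U \right)} = \frac{1 + 2 U}{-22 + P}$ ($E{\left(P,U \right)} = \frac{U + \left(U - -1\right)}{P + \left(3 + 5 \left(-5\right)\right)} = \frac{U + \left(U + 1\right)}{P + \left(3 - 25\right)} = \frac{U + \left(1 + U\right)}{P - 22} = \frac{1 + 2 U}{-22 + P}$)
$\left(E{\left(4,f \right)} - 141\right)^{2} = \left(\frac{1 + 2 \left(-2\right)}{-22 + 4} - 141\right)^{2} = \left(\frac{1 - 4}{-18} - 141\right)^{2} = \left(\left(- \frac{1}{18}\right) \left(-3\right) - 141\right)^{2} = \left(\frac{1}{6} - 141\right)^{2} = \left(- \frac{845}{6}\right)^{2} = \frac{714025}{36}$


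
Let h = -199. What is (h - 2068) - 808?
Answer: -3075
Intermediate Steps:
(h - 2068) - 808 = (-199 - 2068) - 808 = -2267 - 808 = -3075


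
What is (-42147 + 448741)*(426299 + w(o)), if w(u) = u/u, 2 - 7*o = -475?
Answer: 173331022200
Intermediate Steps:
o = 477/7 (o = 2/7 - ⅐*(-475) = 2/7 + 475/7 = 477/7 ≈ 68.143)
w(u) = 1
(-42147 + 448741)*(426299 + w(o)) = (-42147 + 448741)*(426299 + 1) = 406594*426300 = 173331022200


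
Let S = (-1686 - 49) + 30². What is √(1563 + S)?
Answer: 2*√182 ≈ 26.981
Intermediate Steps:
S = -835 (S = -1735 + 900 = -835)
√(1563 + S) = √(1563 - 835) = √728 = 2*√182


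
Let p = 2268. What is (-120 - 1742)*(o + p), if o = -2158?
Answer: -204820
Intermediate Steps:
(-120 - 1742)*(o + p) = (-120 - 1742)*(-2158 + 2268) = -1862*110 = -204820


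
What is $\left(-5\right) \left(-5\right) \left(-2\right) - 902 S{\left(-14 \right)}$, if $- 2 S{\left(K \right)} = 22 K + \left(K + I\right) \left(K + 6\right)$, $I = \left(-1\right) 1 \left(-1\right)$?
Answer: $-92054$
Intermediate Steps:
$I = 1$ ($I = \left(-1\right) \left(-1\right) = 1$)
$S{\left(K \right)} = - 11 K - \frac{\left(1 + K\right) \left(6 + K\right)}{2}$ ($S{\left(K \right)} = - \frac{22 K + \left(K + 1\right) \left(K + 6\right)}{2} = - \frac{22 K + \left(1 + K\right) \left(6 + K\right)}{2} = - 11 K - \frac{\left(1 + K\right) \left(6 + K\right)}{2}$)
$\left(-5\right) \left(-5\right) \left(-2\right) - 902 S{\left(-14 \right)} = \left(-5\right) \left(-5\right) \left(-2\right) - 902 \left(-3 - -203 - \frac{\left(-14\right)^{2}}{2}\right) = 25 \left(-2\right) - 902 \left(-3 + 203 - 98\right) = -50 - 902 \left(-3 + 203 - 98\right) = -50 - 92004 = -92054$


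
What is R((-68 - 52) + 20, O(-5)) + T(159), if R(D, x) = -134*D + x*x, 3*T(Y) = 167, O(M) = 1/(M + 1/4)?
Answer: 14572535/1083 ≈ 13456.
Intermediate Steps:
O(M) = 1/(¼ + M) (O(M) = 1/(M + ¼) = 1/(¼ + M))
T(Y) = 167/3 (T(Y) = (⅓)*167 = 167/3)
R(D, x) = x² - 134*D (R(D, x) = -134*D + x² = x² - 134*D)
R((-68 - 52) + 20, O(-5)) + T(159) = ((4/(1 + 4*(-5)))² - 134*((-68 - 52) + 20)) + 167/3 = ((4/(1 - 20))² - 134*(-120 + 20)) + 167/3 = ((4/(-19))² - 134*(-100)) + 167/3 = ((4*(-1/19))² + 13400) + 167/3 = ((-4/19)² + 13400) + 167/3 = (16/361 + 13400) + 167/3 = 4837416/361 + 167/3 = 14572535/1083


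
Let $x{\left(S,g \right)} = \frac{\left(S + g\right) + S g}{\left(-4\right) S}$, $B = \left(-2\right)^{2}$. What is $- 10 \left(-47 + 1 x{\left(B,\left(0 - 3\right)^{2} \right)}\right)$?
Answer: $\frac{4005}{8} \approx 500.63$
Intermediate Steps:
$B = 4$
$x{\left(S,g \right)} = - \frac{S + g + S g}{4 S}$ ($x{\left(S,g \right)} = \left(S + g + S g\right) \left(- \frac{1}{4 S}\right) = - \frac{S + g + S g}{4 S}$)
$- 10 \left(-47 + 1 x{\left(B,\left(0 - 3\right)^{2} \right)}\right) = - 10 \left(-47 + 1 \frac{- \left(0 - 3\right)^{2} - 4 \left(1 + \left(0 - 3\right)^{2}\right)}{4 \cdot 4}\right) = - 10 \left(-47 + 1 \cdot \frac{1}{4} \cdot \frac{1}{4} \left(- \left(-3\right)^{2} - 4 \left(1 + \left(-3\right)^{2}\right)\right)\right) = - 10 \left(-47 + 1 \cdot \frac{1}{4} \cdot \frac{1}{4} \left(\left(-1\right) 9 - 4 \left(1 + 9\right)\right)\right) = - 10 \left(-47 + 1 \cdot \frac{1}{4} \cdot \frac{1}{4} \left(-9 - 4 \cdot 10\right)\right) = - 10 \left(-47 + 1 \cdot \frac{1}{4} \cdot \frac{1}{4} \left(-9 - 40\right)\right) = - 10 \left(-47 + 1 \cdot \frac{1}{4} \cdot \frac{1}{4} \left(-49\right)\right) = - 10 \left(-47 + 1 \left(- \frac{49}{16}\right)\right) = - 10 \left(-47 - \frac{49}{16}\right) = \left(-10\right) \left(- \frac{801}{16}\right) = \frac{4005}{8}$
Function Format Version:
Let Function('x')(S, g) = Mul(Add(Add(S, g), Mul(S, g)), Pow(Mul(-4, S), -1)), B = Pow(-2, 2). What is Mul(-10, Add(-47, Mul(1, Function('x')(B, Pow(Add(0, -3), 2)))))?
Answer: Rational(4005, 8) ≈ 500.63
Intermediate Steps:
B = 4
Function('x')(S, g) = Mul(Rational(-1, 4), Pow(S, -1), Add(S, g, Mul(S, g))) (Function('x')(S, g) = Mul(Add(S, g, Mul(S, g)), Mul(Rational(-1, 4), Pow(S, -1))) = Mul(Rational(-1, 4), Pow(S, -1), Add(S, g, Mul(S, g))))
Mul(-10, Add(-47, Mul(1, Function('x')(B, Pow(Add(0, -3), 2))))) = Mul(-10, Add(-47, Mul(1, Mul(Rational(1, 4), Pow(4, -1), Add(Mul(-1, Pow(Add(0, -3), 2)), Mul(-1, 4, Add(1, Pow(Add(0, -3), 2)))))))) = Mul(-10, Add(-47, Mul(1, Mul(Rational(1, 4), Rational(1, 4), Add(Mul(-1, Pow(-3, 2)), Mul(-1, 4, Add(1, Pow(-3, 2)))))))) = Mul(-10, Add(-47, Mul(1, Mul(Rational(1, 4), Rational(1, 4), Add(Mul(-1, 9), Mul(-1, 4, Add(1, 9))))))) = Mul(-10, Add(-47, Mul(1, Mul(Rational(1, 4), Rational(1, 4), Add(-9, Mul(-1, 4, 10)))))) = Mul(-10, Add(-47, Mul(1, Mul(Rational(1, 4), Rational(1, 4), Add(-9, -40))))) = Mul(-10, Add(-47, Mul(1, Mul(Rational(1, 4), Rational(1, 4), -49)))) = Mul(-10, Add(-47, Mul(1, Rational(-49, 16)))) = Mul(-10, Add(-47, Rational(-49, 16))) = Mul(-10, Rational(-801, 16)) = Rational(4005, 8)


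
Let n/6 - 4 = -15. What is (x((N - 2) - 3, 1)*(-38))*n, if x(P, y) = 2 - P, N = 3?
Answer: 10032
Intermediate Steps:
n = -66 (n = 24 + 6*(-15) = 24 - 90 = -66)
(x((N - 2) - 3, 1)*(-38))*n = ((2 - ((3 - 2) - 3))*(-38))*(-66) = ((2 - (1 - 3))*(-38))*(-66) = ((2 - 1*(-2))*(-38))*(-66) = ((2 + 2)*(-38))*(-66) = (4*(-38))*(-66) = -152*(-66) = 10032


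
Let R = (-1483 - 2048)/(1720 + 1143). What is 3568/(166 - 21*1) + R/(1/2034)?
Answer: -1031182646/415135 ≈ -2484.0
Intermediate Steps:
R = -3531/2863 ≈ -1.2333
3568/(166 - 21*1) + R/(1/2034) = 3568/(166 - 21*1) - 3531/(2863*(1/2034)) = 3568/(166 - 21) - 3531/(2863*1/2034) = 3568/145 - 3531/2863*2034 = 3568*(1/145) - 7182054/2863 = 3568/145 - 7182054/2863 = -1031182646/415135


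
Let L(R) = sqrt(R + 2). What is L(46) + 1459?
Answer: 1459 + 4*sqrt(3) ≈ 1465.9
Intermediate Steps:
L(R) = sqrt(2 + R)
L(46) + 1459 = sqrt(2 + 46) + 1459 = sqrt(48) + 1459 = 4*sqrt(3) + 1459 = 1459 + 4*sqrt(3)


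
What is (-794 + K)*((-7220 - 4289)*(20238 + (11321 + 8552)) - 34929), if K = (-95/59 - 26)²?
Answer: 50910003652844/3481 ≈ 1.4625e+10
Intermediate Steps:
K = 2653641/3481 (K = (-95*1/59 - 26)² = (-95/59 - 26)² = (-1629/59)² = 2653641/3481 ≈ 762.32)
(-794 + K)*((-7220 - 4289)*(20238 + (11321 + 8552)) - 34929) = (-794 + 2653641/3481)*((-7220 - 4289)*(20238 + (11321 + 8552)) - 34929) = -110273*(-11509*(20238 + 19873) - 34929)/3481 = -110273*(-11509*40111 - 34929)/3481 = -110273*(-461637499 - 34929)/3481 = -110273/3481*(-461672428) = 50910003652844/3481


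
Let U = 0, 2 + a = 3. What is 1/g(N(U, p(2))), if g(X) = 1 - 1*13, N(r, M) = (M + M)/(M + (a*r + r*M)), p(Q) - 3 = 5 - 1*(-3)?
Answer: -1/12 ≈ -0.083333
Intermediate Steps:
a = 1 (a = -2 + 3 = 1)
p(Q) = 11 (p(Q) = 3 + (5 - 1*(-3)) = 3 + (5 + 3) = 3 + 8 = 11)
N(r, M) = 2*M/(M + r + M*r) (N(r, M) = (M + M)/(M + (1*r + r*M)) = (2*M)/(M + (r + M*r)) = (2*M)/(M + r + M*r) = 2*M/(M + r + M*r))
g(X) = -12 (g(X) = 1 - 13 = -12)
1/g(N(U, p(2))) = 1/(-12) = -1/12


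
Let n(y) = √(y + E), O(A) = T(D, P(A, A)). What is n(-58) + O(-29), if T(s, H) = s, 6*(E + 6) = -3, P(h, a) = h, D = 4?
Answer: 4 + I*√258/2 ≈ 4.0 + 8.0312*I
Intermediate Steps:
E = -13/2 (E = -6 + (⅙)*(-3) = -6 - ½ = -13/2 ≈ -6.5000)
O(A) = 4
n(y) = √(-13/2 + y) (n(y) = √(y - 13/2) = √(-13/2 + y))
n(-58) + O(-29) = √(-26 + 4*(-58))/2 + 4 = √(-26 - 232)/2 + 4 = √(-258)/2 + 4 = (I*√258)/2 + 4 = I*√258/2 + 4 = 4 + I*√258/2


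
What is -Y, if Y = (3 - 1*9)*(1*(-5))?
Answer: -30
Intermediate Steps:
Y = 30 (Y = (3 - 9)*(-5) = -6*(-5) = 30)
-Y = -1*30 = -30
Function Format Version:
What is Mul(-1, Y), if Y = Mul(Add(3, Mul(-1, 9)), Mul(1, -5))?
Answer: -30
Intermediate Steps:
Y = 30 (Y = Mul(Add(3, -9), -5) = Mul(-6, -5) = 30)
Mul(-1, Y) = Mul(-1, 30) = -30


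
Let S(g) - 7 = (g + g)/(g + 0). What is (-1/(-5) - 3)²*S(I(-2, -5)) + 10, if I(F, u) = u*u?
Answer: 2014/25 ≈ 80.560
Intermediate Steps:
I(F, u) = u²
S(g) = 9 (S(g) = 7 + (g + g)/(g + 0) = 7 + (2*g)/g = 7 + 2 = 9)
(-1/(-5) - 3)²*S(I(-2, -5)) + 10 = (-1/(-5) - 3)²*9 + 10 = (-1*(-⅕) - 3)²*9 + 10 = (⅕ - 3)²*9 + 10 = (-14/5)²*9 + 10 = (196/25)*9 + 10 = 1764/25 + 10 = 2014/25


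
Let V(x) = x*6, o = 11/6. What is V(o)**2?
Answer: 121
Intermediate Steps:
o = 11/6 (o = 11*(1/6) = 11/6 ≈ 1.8333)
V(x) = 6*x
V(o)**2 = (6*(11/6))**2 = 11**2 = 121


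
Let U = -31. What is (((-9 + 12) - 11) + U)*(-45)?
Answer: 1755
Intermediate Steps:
(((-9 + 12) - 11) + U)*(-45) = (((-9 + 12) - 11) - 31)*(-45) = ((3 - 11) - 31)*(-45) = (-8 - 31)*(-45) = -39*(-45) = 1755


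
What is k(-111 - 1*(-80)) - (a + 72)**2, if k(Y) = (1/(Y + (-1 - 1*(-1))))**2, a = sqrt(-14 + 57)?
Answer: -5023146/961 - 144*sqrt(43) ≈ -6171.3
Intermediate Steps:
a = sqrt(43) ≈ 6.5574
k(Y) = Y**(-2) (k(Y) = (1/(Y + (-1 + 1)))**2 = (1/(Y + 0))**2 = (1/Y)**2 = Y**(-2))
k(-111 - 1*(-80)) - (a + 72)**2 = (-111 - 1*(-80))**(-2) - (sqrt(43) + 72)**2 = (-111 + 80)**(-2) - (72 + sqrt(43))**2 = (-31)**(-2) - (72 + sqrt(43))**2 = 1/961 - (72 + sqrt(43))**2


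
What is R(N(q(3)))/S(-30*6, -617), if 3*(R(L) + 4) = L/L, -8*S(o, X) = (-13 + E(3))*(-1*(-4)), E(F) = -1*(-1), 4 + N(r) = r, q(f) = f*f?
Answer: -11/18 ≈ -0.61111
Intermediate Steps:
q(f) = f**2
N(r) = -4 + r
E(F) = 1
S(o, X) = 6 (S(o, X) = -(-13 + 1)*(-1*(-4))/8 = -(-3)*4/2 = -1/8*(-48) = 6)
R(L) = -11/3 (R(L) = -4 + (L/L)/3 = -4 + (1/3)*1 = -4 + 1/3 = -11/3)
R(N(q(3)))/S(-30*6, -617) = -11/3/6 = -11/3*1/6 = -11/18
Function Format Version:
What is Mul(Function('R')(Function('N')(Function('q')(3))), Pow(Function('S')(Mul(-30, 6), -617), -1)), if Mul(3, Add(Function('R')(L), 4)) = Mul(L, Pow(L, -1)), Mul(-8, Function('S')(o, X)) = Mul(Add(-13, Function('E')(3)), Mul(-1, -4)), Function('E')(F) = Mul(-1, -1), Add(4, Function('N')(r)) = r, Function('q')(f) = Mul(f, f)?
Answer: Rational(-11, 18) ≈ -0.61111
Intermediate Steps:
Function('q')(f) = Pow(f, 2)
Function('N')(r) = Add(-4, r)
Function('E')(F) = 1
Function('S')(o, X) = 6 (Function('S')(o, X) = Mul(Rational(-1, 8), Mul(Add(-13, 1), Mul(-1, -4))) = Mul(Rational(-1, 8), Mul(-12, 4)) = Mul(Rational(-1, 8), -48) = 6)
Function('R')(L) = Rational(-11, 3) (Function('R')(L) = Add(-4, Mul(Rational(1, 3), Mul(L, Pow(L, -1)))) = Add(-4, Mul(Rational(1, 3), 1)) = Add(-4, Rational(1, 3)) = Rational(-11, 3))
Mul(Function('R')(Function('N')(Function('q')(3))), Pow(Function('S')(Mul(-30, 6), -617), -1)) = Mul(Rational(-11, 3), Pow(6, -1)) = Mul(Rational(-11, 3), Rational(1, 6)) = Rational(-11, 18)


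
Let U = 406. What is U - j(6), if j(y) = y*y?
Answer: 370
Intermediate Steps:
j(y) = y²
U - j(6) = 406 - 1*6² = 406 - 1*36 = 406 - 36 = 370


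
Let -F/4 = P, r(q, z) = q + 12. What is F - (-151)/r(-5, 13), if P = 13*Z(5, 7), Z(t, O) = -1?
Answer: 515/7 ≈ 73.571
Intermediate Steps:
r(q, z) = 12 + q
P = -13 (P = 13*(-1) = -13)
F = 52 (F = -4*(-13) = 52)
F - (-151)/r(-5, 13) = 52 - (-151)/(12 - 5) = 52 - (-151)/7 = 52 - 1*(-151/7) = 52 + 151/7 = 515/7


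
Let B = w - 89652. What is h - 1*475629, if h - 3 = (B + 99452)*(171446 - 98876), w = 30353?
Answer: 2913427584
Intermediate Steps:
B = -59299 (B = 30353 - 89652 = -59299)
h = 2913903213 (h = 3 + (-59299 + 99452)*(171446 - 98876) = 3 + 40153*72570 = 3 + 2913903210 = 2913903213)
h - 1*475629 = 2913903213 - 1*475629 = 2913903213 - 475629 = 2913427584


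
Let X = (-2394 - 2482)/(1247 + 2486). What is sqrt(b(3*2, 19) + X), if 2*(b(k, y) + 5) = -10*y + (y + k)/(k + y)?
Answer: I*sqrt(5619053454)/7466 ≈ 10.04*I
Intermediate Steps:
X = -4876/3733 ≈ -1.3062
b(k, y) = -9/2 - 5*y (b(k, y) = -5 + (-10*y + (y + k)/(k + y))/2 = -5 + (-10*y + (k + y)/(k + y))/2 = -5 + (-10*y + 1)/2 = -5 + (1 - 10*y)/2 = -5 + (1/2 - 5*y) = -9/2 - 5*y)
sqrt(b(3*2, 19) + X) = sqrt((-9/2 - 5*19) - 4876/3733) = sqrt((-9/2 - 95) - 4876/3733) = sqrt(-199/2 - 4876/3733) = sqrt(-752619/7466) = I*sqrt(5619053454)/7466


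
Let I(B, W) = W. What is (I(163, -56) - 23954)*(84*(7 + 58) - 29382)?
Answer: 574367220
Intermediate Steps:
(I(163, -56) - 23954)*(84*(7 + 58) - 29382) = (-56 - 23954)*(84*(7 + 58) - 29382) = -24010*(84*65 - 29382) = -24010*(5460 - 29382) = -24010*(-23922) = 574367220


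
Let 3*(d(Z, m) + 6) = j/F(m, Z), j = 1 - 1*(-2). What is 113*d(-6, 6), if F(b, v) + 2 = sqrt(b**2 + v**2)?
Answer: -22939/34 + 339*sqrt(2)/34 ≈ -660.58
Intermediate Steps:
j = 3 (j = 1 + 2 = 3)
F(b, v) = -2 + sqrt(b**2 + v**2)
d(Z, m) = -6 + 1/(-2 + sqrt(Z**2 + m**2)) (d(Z, m) = -6 + (3/(-2 + sqrt(m**2 + Z**2)))/3 = -6 + (3/(-2 + sqrt(Z**2 + m**2)))/3 = -6 + 1/(-2 + sqrt(Z**2 + m**2)))
113*d(-6, 6) = 113*(-6 + 1/(-2 + sqrt((-6)**2 + 6**2))) = 113*(-6 + 1/(-2 + sqrt(36 + 36))) = 113*(-6 + 1/(-2 + sqrt(72))) = 113*(-6 + 1/(-2 + 6*sqrt(2))) = -678 + 113/(-2 + 6*sqrt(2))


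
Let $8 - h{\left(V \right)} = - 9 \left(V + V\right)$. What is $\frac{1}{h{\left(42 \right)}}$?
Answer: $\frac{1}{764} \approx 0.0013089$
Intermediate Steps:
$h{\left(V \right)} = 8 + 18 V$ ($h{\left(V \right)} = 8 - - 9 \left(V + V\right) = 8 - - 9 \cdot 2 V = 8 - - 18 V = 8 + 18 V$)
$\frac{1}{h{\left(42 \right)}} = \frac{1}{8 + 18 \cdot 42} = \frac{1}{8 + 756} = \frac{1}{764}$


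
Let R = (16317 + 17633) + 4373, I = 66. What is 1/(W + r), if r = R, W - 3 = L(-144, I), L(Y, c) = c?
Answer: 1/38392 ≈ 2.6047e-5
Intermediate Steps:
R = 38323 (R = 33950 + 4373 = 38323)
W = 69 (W = 3 + 66 = 69)
r = 38323
1/(W + r) = 1/(69 + 38323) = 1/38392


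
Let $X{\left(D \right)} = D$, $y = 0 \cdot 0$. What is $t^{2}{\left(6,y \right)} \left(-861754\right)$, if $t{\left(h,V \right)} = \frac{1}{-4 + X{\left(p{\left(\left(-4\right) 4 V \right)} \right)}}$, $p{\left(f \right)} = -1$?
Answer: $- \frac{861754}{25} \approx -34470.0$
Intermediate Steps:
$y = 0$
$t{\left(h,V \right)} = - \frac{1}{5}$ ($t{\left(h,V \right)} = \frac{1}{-4 - 1} = \frac{1}{-5} = - \frac{1}{5}$)
$t^{2}{\left(6,y \right)} \left(-861754\right) = \left(- \frac{1}{5}\right)^{2} \left(-861754\right) = \frac{1}{25} \left(-861754\right) = - \frac{861754}{25}$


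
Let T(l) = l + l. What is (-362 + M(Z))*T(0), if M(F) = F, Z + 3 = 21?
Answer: 0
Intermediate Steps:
T(l) = 2*l
Z = 18 (Z = -3 + 21 = 18)
(-362 + M(Z))*T(0) = (-362 + 18)*(2*0) = -344*0 = 0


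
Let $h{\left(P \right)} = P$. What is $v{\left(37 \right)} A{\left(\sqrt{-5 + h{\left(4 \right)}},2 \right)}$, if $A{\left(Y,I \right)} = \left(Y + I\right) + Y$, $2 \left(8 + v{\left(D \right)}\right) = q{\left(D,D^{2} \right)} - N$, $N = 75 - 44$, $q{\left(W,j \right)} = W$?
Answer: $-10 - 10 i \approx -10.0 - 10.0 i$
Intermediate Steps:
$N = 31$
$v{\left(D \right)} = - \frac{47}{2} + \frac{D}{2}$ ($v{\left(D \right)} = -8 + \frac{D - 31}{2} = -8 + \frac{-31 + D}{2} = -8 + \left(- \frac{31}{2} + \frac{D}{2}\right) = - \frac{47}{2} + \frac{D}{2}$)
$A{\left(Y,I \right)} = I + 2 Y$ ($A{\left(Y,I \right)} = \left(I + Y\right) + Y = I + 2 Y$)
$v{\left(37 \right)} A{\left(\sqrt{-5 + h{\left(4 \right)}},2 \right)} = \left(- \frac{47}{2} + \frac{1}{2} \cdot 37\right) \left(2 + 2 \sqrt{-5 + 4}\right) = \left(- \frac{47}{2} + \frac{37}{2}\right) \left(2 + 2 \sqrt{-1}\right) = - 5 \left(2 + 2 i\right) = -10 - 10 i$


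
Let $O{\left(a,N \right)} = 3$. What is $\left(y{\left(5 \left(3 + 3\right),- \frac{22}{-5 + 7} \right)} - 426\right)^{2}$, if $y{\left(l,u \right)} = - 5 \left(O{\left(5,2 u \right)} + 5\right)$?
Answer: $217156$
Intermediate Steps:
$y{\left(l,u \right)} = -40$ ($y{\left(l,u \right)} = - 5 \left(3 + 5\right) = \left(-5\right) 8 = -40$)
$\left(y{\left(5 \left(3 + 3\right),- \frac{22}{-5 + 7} \right)} - 426\right)^{2} = \left(-40 - 426\right)^{2} = \left(-466\right)^{2} = 217156$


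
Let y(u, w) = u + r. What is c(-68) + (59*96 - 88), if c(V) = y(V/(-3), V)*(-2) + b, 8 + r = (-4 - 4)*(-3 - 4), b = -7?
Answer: 16283/3 ≈ 5427.7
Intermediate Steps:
r = 48 (r = -8 + (-4 - 4)*(-3 - 4) = -8 - 8*(-7) = -8 + 56 = 48)
y(u, w) = 48 + u (y(u, w) = u + 48 = 48 + u)
c(V) = -103 + 2*V/3 (c(V) = (48 + V/(-3))*(-2) - 7 = (48 + V*(-⅓))*(-2) - 7 = (48 - V/3)*(-2) - 7 = (-96 + 2*V/3) - 7 = -103 + 2*V/3)
c(-68) + (59*96 - 88) = (-103 + (⅔)*(-68)) + (59*96 - 88) = (-103 - 136/3) + (5664 - 88) = -445/3 + 5576 = 16283/3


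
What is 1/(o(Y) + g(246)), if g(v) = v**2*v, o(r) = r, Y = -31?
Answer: 1/14886905 ≈ 6.7173e-8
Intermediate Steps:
g(v) = v**3
1/(o(Y) + g(246)) = 1/(-31 + 246**3) = 1/(-31 + 14886936) = 1/14886905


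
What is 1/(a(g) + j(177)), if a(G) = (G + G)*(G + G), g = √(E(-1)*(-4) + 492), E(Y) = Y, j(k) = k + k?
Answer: 1/2338 ≈ 0.00042772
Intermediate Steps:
j(k) = 2*k
g = 4*√31 (g = √(-1*(-4) + 492) = √(4 + 492) = √496 = 4*√31 ≈ 22.271)
a(G) = 4*G² (a(G) = (2*G)*(2*G) = 4*G²)
1/(a(g) + j(177)) = 1/(4*(4*√31)² + 2*177) = 1/(4*496 + 354) = 1/(1984 + 354) = 1/2338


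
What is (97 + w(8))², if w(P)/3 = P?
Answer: 14641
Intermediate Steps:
w(P) = 3*P
(97 + w(8))² = (97 + 3*8)² = (97 + 24)² = 121² = 14641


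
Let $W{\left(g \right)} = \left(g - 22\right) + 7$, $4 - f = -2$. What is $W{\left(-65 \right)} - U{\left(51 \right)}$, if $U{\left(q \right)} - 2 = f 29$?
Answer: $-256$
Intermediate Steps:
$f = 6$ ($f = 4 - -2 = 4 + 2 = 6$)
$W{\left(g \right)} = -15 + g$ ($W{\left(g \right)} = \left(-22 + g\right) + 7 = -15 + g$)
$U{\left(q \right)} = 176$ ($U{\left(q \right)} = 2 + 6 \cdot 29 = 2 + 174 = 176$)
$W{\left(-65 \right)} - U{\left(51 \right)} = \left(-15 - 65\right) - 176 = -80 - 176 = -256$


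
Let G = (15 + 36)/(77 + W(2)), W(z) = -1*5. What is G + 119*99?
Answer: 282761/24 ≈ 11782.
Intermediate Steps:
W(z) = -5
G = 17/24 (G = (15 + 36)/(77 - 5) = 51/72 = 51*(1/72) = 17/24 ≈ 0.70833)
G + 119*99 = 17/24 + 119*99 = 17/24 + 11781 = 282761/24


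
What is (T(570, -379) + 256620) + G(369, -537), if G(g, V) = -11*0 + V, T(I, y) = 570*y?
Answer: 40053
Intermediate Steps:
G(g, V) = V (G(g, V) = 0 + V = V)
(T(570, -379) + 256620) + G(369, -537) = (570*(-379) + 256620) - 537 = (-216030 + 256620) - 537 = 40590 - 537 = 40053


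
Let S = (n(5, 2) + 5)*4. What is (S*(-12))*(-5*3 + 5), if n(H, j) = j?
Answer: 3360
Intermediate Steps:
S = 28 (S = (2 + 5)*4 = 7*4 = 28)
(S*(-12))*(-5*3 + 5) = (28*(-12))*(-5*3 + 5) = -336*(-15 + 5) = -336*(-10) = 3360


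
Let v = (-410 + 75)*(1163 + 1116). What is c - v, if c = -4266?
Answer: 759199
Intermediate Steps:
v = -763465 (v = -335*2279 = -763465)
c - v = -4266 - 1*(-763465) = -4266 + 763465 = 759199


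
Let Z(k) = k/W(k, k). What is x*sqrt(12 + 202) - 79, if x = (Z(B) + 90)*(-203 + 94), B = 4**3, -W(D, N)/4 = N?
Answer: -79 - 39131*sqrt(214)/4 ≈ -1.4319e+5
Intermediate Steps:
W(D, N) = -4*N
B = 64
Z(k) = -1/4 (Z(k) = k/((-4*k)) = k*(-1/(4*k)) = -1/4)
x = -39131/4 (x = (-1/4 + 90)*(-203 + 94) = (359/4)*(-109) = -39131/4 ≈ -9782.8)
x*sqrt(12 + 202) - 79 = -39131*sqrt(12 + 202)/4 - 79 = -39131*sqrt(214)/4 - 79 = -79 - 39131*sqrt(214)/4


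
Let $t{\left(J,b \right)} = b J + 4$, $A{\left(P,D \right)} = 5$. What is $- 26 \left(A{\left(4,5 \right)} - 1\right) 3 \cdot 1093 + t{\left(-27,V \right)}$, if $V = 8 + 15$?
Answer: $-341633$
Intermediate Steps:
$V = 23$
$t{\left(J,b \right)} = 4 + J b$ ($t{\left(J,b \right)} = J b + 4 = 4 + J b$)
$- 26 \left(A{\left(4,5 \right)} - 1\right) 3 \cdot 1093 + t{\left(-27,V \right)} = - 26 \left(5 - 1\right) 3 \cdot 1093 + \left(4 - 621\right) = - 26 \cdot 4 \cdot 3 \cdot 1093 + \left(4 - 621\right) = \left(-26\right) 12 \cdot 1093 - 617 = \left(-312\right) 1093 - 617 = -341016 - 617 = -341633$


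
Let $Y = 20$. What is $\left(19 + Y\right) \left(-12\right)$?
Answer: $-468$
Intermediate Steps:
$\left(19 + Y\right) \left(-12\right) = \left(19 + 20\right) \left(-12\right) = 39 \left(-12\right) = -468$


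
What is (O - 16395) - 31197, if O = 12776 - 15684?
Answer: -50500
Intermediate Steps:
O = -2908
(O - 16395) - 31197 = (-2908 - 16395) - 31197 = -19303 - 31197 = -50500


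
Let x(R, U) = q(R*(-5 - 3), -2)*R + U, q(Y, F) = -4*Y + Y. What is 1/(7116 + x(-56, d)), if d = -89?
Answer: 1/82291 ≈ 1.2152e-5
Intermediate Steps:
q(Y, F) = -3*Y
x(R, U) = U + 24*R² (x(R, U) = (-3*R*(-5 - 3))*R + U = (-3*R*(-8))*R + U = (-(-24)*R)*R + U = (24*R)*R + U = 24*R² + U = U + 24*R²)
1/(7116 + x(-56, d)) = 1/(7116 + (-89 + 24*(-56)²)) = 1/(7116 + (-89 + 24*3136)) = 1/(7116 + (-89 + 75264)) = 1/(7116 + 75175) = 1/82291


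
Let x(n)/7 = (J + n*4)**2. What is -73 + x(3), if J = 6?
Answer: 2195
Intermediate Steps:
x(n) = 7*(6 + 4*n)**2 (x(n) = 7*(6 + n*4)**2 = 7*(6 + 4*n)**2)
-73 + x(3) = -73 + 28*(3 + 2*3)**2 = -73 + 28*(3 + 6)**2 = -73 + 28*9**2 = -73 + 28*81 = -73 + 2268 = 2195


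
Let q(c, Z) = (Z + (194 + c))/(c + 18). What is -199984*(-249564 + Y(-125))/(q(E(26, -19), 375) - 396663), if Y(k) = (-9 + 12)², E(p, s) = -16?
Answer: -3441862560/27337 ≈ -1.2590e+5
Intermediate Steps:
Y(k) = 9 (Y(k) = 3² = 9)
q(c, Z) = (194 + Z + c)/(18 + c)
-199984*(-249564 + Y(-125))/(q(E(26, -19), 375) - 396663) = -199984*(-249564 + 9)/((194 + 375 - 16)/(18 - 16) - 396663) = -199984*(-249555/(553/2 - 396663)) = -199984/((-792773/2*(-1/249555))) = -199984/792773/499110 = -199984*499110/792773 = -3441862560/27337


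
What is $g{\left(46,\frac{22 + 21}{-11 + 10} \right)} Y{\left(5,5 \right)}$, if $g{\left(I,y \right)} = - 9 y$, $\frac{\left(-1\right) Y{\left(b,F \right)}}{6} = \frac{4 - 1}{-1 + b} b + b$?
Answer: $- \frac{40635}{2} \approx -20318.0$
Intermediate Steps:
$Y{\left(b,F \right)} = - 6 b - \frac{18 b}{-1 + b}$ ($Y{\left(b,F \right)} = - 6 \left(\frac{4 - 1}{-1 + b} b + b\right) = - 6 \left(\frac{3}{-1 + b} b + b\right) = - 6 \left(\frac{3 b}{-1 + b} + b\right) = - 6 \left(b + \frac{3 b}{-1 + b}\right) = - 6 b - \frac{18 b}{-1 + b}$)
$g{\left(46,\frac{22 + 21}{-11 + 10} \right)} Y{\left(5,5 \right)} = - 9 \frac{22 + 21}{-11 + 10} \left(\left(-6\right) 5 \frac{1}{-1 + 5} \left(2 + 5\right)\right) = - 9 \frac{43}{-1} \left(\left(-6\right) 5 \cdot \frac{1}{4} \cdot 7\right) = - 9 \cdot 43 \left(-1\right) \left(\left(-6\right) 5 \cdot \frac{1}{4} \cdot 7\right) = \left(-9\right) \left(-43\right) \left(- \frac{105}{2}\right) = 387 \left(- \frac{105}{2}\right) = - \frac{40635}{2}$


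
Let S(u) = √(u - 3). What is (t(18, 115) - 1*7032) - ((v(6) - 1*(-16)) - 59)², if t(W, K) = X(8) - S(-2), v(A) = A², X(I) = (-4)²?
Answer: -7065 - I*√5 ≈ -7065.0 - 2.2361*I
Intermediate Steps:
X(I) = 16
S(u) = √(-3 + u)
t(W, K) = 16 - I*√5 (t(W, K) = 16 - √(-3 - 2) = 16 - √(-5) = 16 - I*√5)
(t(18, 115) - 1*7032) - ((v(6) - 1*(-16)) - 59)² = ((16 - I*√5) - 1*7032) - ((6² - 1*(-16)) - 59)² = ((16 - I*√5) - 7032) - ((36 + 16) - 59)² = (-7016 - I*√5) - (52 - 59)² = (-7016 - I*√5) - 1*(-7)² = (-7016 - I*√5) - 1*49 = (-7016 - I*√5) - 49 = -7065 - I*√5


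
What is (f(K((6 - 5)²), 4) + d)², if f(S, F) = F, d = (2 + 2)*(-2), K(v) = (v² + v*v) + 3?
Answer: 16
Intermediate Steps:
K(v) = 3 + 2*v² (K(v) = (v² + v²) + 3 = 2*v² + 3 = 3 + 2*v²)
d = -8 (d = 4*(-2) = -8)
(f(K((6 - 5)²), 4) + d)² = (4 - 8)² = (-4)² = 16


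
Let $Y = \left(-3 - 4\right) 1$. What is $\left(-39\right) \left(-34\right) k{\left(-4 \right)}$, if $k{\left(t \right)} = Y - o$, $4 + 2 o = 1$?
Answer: $-7293$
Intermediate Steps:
$o = - \frac{3}{2}$ ($o = -2 + \frac{1}{2} \cdot 1 = -2 + \frac{1}{2} = - \frac{3}{2} \approx -1.5$)
$Y = -7$ ($Y = \left(-7\right) 1 = -7$)
$k{\left(t \right)} = - \frac{11}{2}$ ($k{\left(t \right)} = -7 - - \frac{3}{2} = -7 + \frac{3}{2} = - \frac{11}{2}$)
$\left(-39\right) \left(-34\right) k{\left(-4 \right)} = \left(-39\right) \left(-34\right) \left(- \frac{11}{2}\right) = 1326 \left(- \frac{11}{2}\right) = -7293$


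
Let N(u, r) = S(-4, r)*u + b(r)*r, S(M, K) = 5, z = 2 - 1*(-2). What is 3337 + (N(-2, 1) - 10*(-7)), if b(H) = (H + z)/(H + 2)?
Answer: 10196/3 ≈ 3398.7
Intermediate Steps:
z = 4 (z = 2 + 2 = 4)
b(H) = (4 + H)/(2 + H) (b(H) = (H + 4)/(H + 2) = (4 + H)/(2 + H))
N(u, r) = 5*u + r*(4 + r)/(2 + r) (N(u, r) = 5*u + ((4 + r)/(2 + r))*r = 5*u + r*(4 + r)/(2 + r))
3337 + (N(-2, 1) - 10*(-7)) = 3337 + ((1*(4 + 1) + 5*(-2)*(2 + 1))/(2 + 1) - 10*(-7)) = 3337 + ((1*5 + 5*(-2)*3)/3 + 70) = 3337 + ((5 - 30)/3 + 70) = 3337 + ((⅓)*(-25) + 70) = 3337 + (-25/3 + 70) = 3337 + 185/3 = 10196/3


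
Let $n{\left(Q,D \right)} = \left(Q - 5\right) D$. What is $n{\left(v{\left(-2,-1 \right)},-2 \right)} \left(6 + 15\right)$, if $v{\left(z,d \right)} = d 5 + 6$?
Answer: $168$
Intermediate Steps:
$v{\left(z,d \right)} = 6 + 5 d$ ($v{\left(z,d \right)} = 5 d + 6 = 6 + 5 d$)
$n{\left(Q,D \right)} = D \left(-5 + Q\right)$ ($n{\left(Q,D \right)} = \left(-5 + Q\right) D = D \left(-5 + Q\right)$)
$n{\left(v{\left(-2,-1 \right)},-2 \right)} \left(6 + 15\right) = - 2 \left(-5 + \left(6 + 5 \left(-1\right)\right)\right) \left(6 + 15\right) = - 2 \left(-5 + \left(6 - 5\right)\right) 21 = - 2 \left(-5 + 1\right) 21 = \left(-2\right) \left(-4\right) 21 = 8 \cdot 21 = 168$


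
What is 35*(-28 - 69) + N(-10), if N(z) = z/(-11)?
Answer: -37335/11 ≈ -3394.1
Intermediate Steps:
N(z) = -z/11 (N(z) = z*(-1/11) = -z/11)
35*(-28 - 69) + N(-10) = 35*(-28 - 69) - 1/11*(-10) = 35*(-97) + 10/11 = -3395 + 10/11 = -37335/11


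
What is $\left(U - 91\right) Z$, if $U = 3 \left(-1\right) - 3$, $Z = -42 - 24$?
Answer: $6402$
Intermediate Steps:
$Z = -66$ ($Z = -42 - 24 = -66$)
$U = -6$ ($U = -3 - 3 = -6$)
$\left(U - 91\right) Z = \left(-6 - 91\right) \left(-66\right) = \left(-97\right) \left(-66\right) = 6402$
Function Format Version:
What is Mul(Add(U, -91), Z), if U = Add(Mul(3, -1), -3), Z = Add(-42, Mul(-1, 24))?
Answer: 6402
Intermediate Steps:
Z = -66 (Z = Add(-42, -24) = -66)
U = -6 (U = Add(-3, -3) = -6)
Mul(Add(U, -91), Z) = Mul(Add(-6, -91), -66) = Mul(-97, -66) = 6402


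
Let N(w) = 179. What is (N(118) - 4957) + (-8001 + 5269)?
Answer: -7510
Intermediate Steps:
(N(118) - 4957) + (-8001 + 5269) = (179 - 4957) + (-8001 + 5269) = -4778 - 2732 = -7510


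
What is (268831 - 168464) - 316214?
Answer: -215847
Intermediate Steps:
(268831 - 168464) - 316214 = 100367 - 316214 = -215847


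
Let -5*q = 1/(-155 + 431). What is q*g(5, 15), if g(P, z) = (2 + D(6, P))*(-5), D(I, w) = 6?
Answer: 2/69 ≈ 0.028986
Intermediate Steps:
q = -1/1380 (q = -1/(5*(-155 + 431)) = -⅕/276 = -⅕*1/276 = -1/1380 ≈ -0.00072464)
g(P, z) = -40 (g(P, z) = (2 + 6)*(-5) = 8*(-5) = -40)
q*g(5, 15) = -1/1380*(-40) = 2/69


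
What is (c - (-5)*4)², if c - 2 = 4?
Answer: 676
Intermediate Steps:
c = 6 (c = 2 + 4 = 6)
(c - (-5)*4)² = (6 - (-5)*4)² = (6 - 5*(-4))² = (6 + 20)² = 26² = 676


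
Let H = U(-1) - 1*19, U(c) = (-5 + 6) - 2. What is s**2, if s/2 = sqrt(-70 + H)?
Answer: -360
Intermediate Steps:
U(c) = -1 (U(c) = 1 - 2 = -1)
H = -20 (H = -1 - 1*19 = -1 - 19 = -20)
s = 6*I*sqrt(10) (s = 2*sqrt(-70 - 20) = 2*sqrt(-90) = 2*(3*I*sqrt(10)) = 6*I*sqrt(10) ≈ 18.974*I)
s**2 = (6*I*sqrt(10))**2 = -360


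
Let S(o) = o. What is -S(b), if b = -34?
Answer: 34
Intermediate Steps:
-S(b) = -1*(-34) = 34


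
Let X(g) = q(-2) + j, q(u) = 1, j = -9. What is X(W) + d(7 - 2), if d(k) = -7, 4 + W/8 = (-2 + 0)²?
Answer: -15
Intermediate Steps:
W = 0 (W = -32 + 8*(-2 + 0)² = -32 + 8*(-2)² = -32 + 8*4 = -32 + 32 = 0)
X(g) = -8 (X(g) = 1 - 9 = -8)
X(W) + d(7 - 2) = -8 - 7 = -15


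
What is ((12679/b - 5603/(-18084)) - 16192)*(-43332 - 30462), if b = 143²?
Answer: 6694516922976001/5603026 ≈ 1.1948e+9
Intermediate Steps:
b = 20449
((12679/b - 5603/(-18084)) - 16192)*(-43332 - 30462) = ((12679/20449 - 5603/(-18084)) - 16192)*(-43332 - 30462) = ((12679*(1/20449) - 5603*(-1/18084)) - 16192)*(-73794) = ((12679/20449 + 5603/18084) - 16192)*(-73794) = (31260253/33618156 - 16192)*(-73794) = -544313921699/33618156*(-73794) = 6694516922976001/5603026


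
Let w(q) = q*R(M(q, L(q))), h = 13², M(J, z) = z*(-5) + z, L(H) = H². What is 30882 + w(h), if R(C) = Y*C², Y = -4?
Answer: -8822943447454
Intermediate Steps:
M(J, z) = -4*z (M(J, z) = -5*z + z = -4*z)
R(C) = -4*C²
h = 169
w(q) = -64*q⁵ (w(q) = q*(-4*16*q⁴) = q*(-64*q⁴) = -64*q⁵)
30882 + w(h) = 30882 - 64*169⁵ = 30882 - 64*137858491849 = 30882 - 8822943478336 = -8822943447454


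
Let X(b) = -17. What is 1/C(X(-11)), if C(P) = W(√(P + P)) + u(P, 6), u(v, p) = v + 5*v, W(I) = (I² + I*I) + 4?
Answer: -1/166 ≈ -0.0060241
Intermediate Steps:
W(I) = 4 + 2*I² (W(I) = (I² + I²) + 4 = 2*I² + 4 = 4 + 2*I²)
u(v, p) = 6*v
C(P) = 4 + 10*P (C(P) = (4 + 2*(√(P + P))²) + 6*P = (4 + 2*(√(2*P))²) + 6*P = (4 + 2*(√2*√P)²) + 6*P = (4 + 2*(2*P)) + 6*P = (4 + 4*P) + 6*P = 4 + 10*P)
1/C(X(-11)) = 1/(4 + 10*(-17)) = 1/(4 - 170) = 1/(-166) = -1/166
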